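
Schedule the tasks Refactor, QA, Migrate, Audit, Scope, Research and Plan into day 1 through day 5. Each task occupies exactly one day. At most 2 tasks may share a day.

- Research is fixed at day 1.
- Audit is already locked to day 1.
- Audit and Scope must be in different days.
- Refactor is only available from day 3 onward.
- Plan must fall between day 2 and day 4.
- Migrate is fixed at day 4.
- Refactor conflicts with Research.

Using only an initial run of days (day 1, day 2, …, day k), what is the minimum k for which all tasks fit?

4 days

With at most 2 per day and 7 tasks, at least 4 days are needed.
Migrate can't be placed before day 4, so the schedule must run through at least day 4.
4 works (last occupied day: day 4): for example Migrate=day 4; Research=day 1; Scope=day 3; Refactor=day 3; Audit=day 1; Plan=day 2; QA=day 2.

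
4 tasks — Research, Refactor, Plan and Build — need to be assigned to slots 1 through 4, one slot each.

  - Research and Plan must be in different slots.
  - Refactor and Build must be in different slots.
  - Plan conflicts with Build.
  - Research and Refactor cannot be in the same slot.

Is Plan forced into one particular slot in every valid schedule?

No

Plan can be 1 (e.g. Plan -> 1, Refactor -> 1, Research -> 2, Build -> 2) or 2 (e.g. Refactor in 2, Build in 1, Research in 1, Plan in 2).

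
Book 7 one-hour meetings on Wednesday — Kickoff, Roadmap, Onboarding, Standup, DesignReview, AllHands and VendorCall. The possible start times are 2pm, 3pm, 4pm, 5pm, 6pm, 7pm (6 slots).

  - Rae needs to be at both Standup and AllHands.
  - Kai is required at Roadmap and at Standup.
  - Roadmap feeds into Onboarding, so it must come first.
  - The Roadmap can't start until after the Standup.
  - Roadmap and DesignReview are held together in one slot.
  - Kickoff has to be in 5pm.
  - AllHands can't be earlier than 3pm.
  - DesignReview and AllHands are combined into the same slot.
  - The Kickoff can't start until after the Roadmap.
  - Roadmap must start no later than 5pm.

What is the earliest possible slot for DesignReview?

DesignReview must be in the same slot as Roadmap, which can't be before 3pm, so DesignReview is at least 3pm; DesignReview must be in the same slot as Roadmap, which can't be after 4pm, so DesignReview is at most 4pm.
DesignReview at 3pm is achievable: Kickoff=5pm, VendorCall=2pm, Standup=2pm, DesignReview=3pm, Onboarding=4pm, Roadmap=3pm, AllHands=3pm.

3pm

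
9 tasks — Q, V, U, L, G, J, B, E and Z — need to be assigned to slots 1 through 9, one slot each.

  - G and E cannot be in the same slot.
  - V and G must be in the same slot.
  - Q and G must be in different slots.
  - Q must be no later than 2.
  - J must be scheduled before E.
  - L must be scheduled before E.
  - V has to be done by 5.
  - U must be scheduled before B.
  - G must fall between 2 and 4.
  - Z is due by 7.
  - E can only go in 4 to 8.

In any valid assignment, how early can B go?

2

Precedence pushes B to at least 2.
B at 2 is achievable: Q in 1; U in 1; Z in 1; V in 2; E in 4; J in 1; L in 1; B in 2; G in 2.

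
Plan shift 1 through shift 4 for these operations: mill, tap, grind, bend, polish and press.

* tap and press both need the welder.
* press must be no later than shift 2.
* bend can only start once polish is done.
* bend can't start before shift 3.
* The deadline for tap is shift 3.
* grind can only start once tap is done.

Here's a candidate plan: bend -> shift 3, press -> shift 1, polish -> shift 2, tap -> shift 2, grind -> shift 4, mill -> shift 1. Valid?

grind can only start once tap is done — holds.
The deadline for tap is shift 3 — holds.
press must be no later than shift 2 — holds.
bend can only start once polish is done — holds.
tap and press both need the welder — holds.
bend can't start before shift 3 — holds.

Valid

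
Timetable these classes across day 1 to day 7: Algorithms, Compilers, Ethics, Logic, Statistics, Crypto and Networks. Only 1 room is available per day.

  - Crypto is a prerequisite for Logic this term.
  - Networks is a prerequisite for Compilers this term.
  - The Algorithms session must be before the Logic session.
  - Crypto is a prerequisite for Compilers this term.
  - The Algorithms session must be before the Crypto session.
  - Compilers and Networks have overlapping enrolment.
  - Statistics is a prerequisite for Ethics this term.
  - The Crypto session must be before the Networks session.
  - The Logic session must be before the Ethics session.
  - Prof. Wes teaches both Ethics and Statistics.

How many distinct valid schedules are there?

32

Splitting on Algorithms: it can be day 1 (26), day 2 (6). Listing each branch's schedules as (Compilers, Ethics, Logic, Statistics, Crypto, Networks) by day number:
Algorithms=day 1: (4,7,5,6,2,3) (4,7,6,5,2,3) (5,7,3,6,2,4) (5,7,4,6,2,3) (5,7,6,2,3,4) (5,7,6,3,2,4) (5,7,6,4,2,3) (6,7,3,4,2,5) (6,7,3,5,2,4) (6,7,4,2,3,5) (6,7,4,3,2,5) (6,7,4,5,2,3) (6,7,5,2,3,4) (6,7,5,3,2,4) (6,7,5,4,2,3) (7,5,3,4,2,6) (7,5,4,2,3,6) (7,5,4,3,2,6) (7,6,3,4,2,5) (7,6,3,5,2,4) (7,6,4,2,3,5) (7,6,4,3,2,5) (7,6,4,5,2,3) (7,6,5,2,3,4) (7,6,5,3,2,4) (7,6,5,4,2,3) — 26.
Algorithms=day 2: (5,7,6,1,3,4) (6,7,4,1,3,5) (6,7,5,1,3,4) (7,5,4,1,3,6) (7,6,4,1,3,5) (7,6,5,1,3,4) — 6.
Summing: 26 + 6 = 32.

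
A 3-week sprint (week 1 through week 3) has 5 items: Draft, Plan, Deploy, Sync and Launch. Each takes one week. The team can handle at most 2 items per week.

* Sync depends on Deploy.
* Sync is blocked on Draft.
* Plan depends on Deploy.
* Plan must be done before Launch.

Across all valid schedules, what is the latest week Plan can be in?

week 2

Precedence pushes Plan to at least week 2; downstream work caps Plan at week 2.
Plan at week 2 is achievable: Sync -> week 2; Plan -> week 2; Draft -> week 1; Deploy -> week 1; Launch -> week 3.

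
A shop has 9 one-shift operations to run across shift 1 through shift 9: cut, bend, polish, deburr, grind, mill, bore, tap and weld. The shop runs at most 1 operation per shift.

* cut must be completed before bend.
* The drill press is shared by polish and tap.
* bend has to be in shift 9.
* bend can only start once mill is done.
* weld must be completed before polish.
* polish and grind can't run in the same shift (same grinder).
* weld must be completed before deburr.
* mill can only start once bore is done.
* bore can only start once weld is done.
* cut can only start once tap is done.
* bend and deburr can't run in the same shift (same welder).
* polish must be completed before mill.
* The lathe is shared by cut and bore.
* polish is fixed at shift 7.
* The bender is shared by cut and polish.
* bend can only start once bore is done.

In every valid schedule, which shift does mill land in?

polish is fixed at shift 7 and must come before mill, so mill is at least shift 8.
bend is fixed at shift 9 and must come after mill, so mill is at most shift 8.
So mill must be shift 8.

shift 8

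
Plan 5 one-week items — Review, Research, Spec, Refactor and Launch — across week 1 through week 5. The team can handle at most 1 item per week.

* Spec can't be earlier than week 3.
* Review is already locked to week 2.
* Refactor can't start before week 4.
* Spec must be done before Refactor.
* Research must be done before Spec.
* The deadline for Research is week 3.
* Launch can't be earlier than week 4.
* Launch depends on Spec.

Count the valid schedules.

2

Enumerating: Review -> week 2, Launch -> week 5, Research -> week 1, Spec -> week 3, Refactor -> week 4 | Spec=week 3; Launch=week 4; Research=week 1; Review=week 2; Refactor=week 5.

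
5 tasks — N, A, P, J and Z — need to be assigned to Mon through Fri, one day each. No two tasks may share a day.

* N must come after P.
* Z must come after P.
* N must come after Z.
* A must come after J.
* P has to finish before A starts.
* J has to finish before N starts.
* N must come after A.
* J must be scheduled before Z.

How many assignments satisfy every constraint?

4

Enumerating: N -> Fri; Z -> Thu; A -> Wed; P -> Mon; J -> Tue | A=Wed, Z=Thu, P=Tue, J=Mon, N=Fri | N=Fri; A=Thu; J=Tue; P=Mon; Z=Wed | N -> Fri; J -> Mon; Z -> Wed; A -> Thu; P -> Tue.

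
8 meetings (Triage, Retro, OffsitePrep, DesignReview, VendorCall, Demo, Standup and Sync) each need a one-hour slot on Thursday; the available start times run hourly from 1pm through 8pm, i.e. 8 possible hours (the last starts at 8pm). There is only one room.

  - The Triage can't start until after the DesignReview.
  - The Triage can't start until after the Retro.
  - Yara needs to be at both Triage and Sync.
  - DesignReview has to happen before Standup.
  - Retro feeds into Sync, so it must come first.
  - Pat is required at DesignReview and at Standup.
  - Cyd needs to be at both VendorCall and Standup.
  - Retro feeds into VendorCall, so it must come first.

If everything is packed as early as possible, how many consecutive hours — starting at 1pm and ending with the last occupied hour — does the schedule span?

8

The precedence chain requires at least 2 distinct hours.
With at most 1 per hour and 8 meetings, at least 8 hours are needed.
8 works (last occupied hour: 8pm): for example Standup=5pm; Triage=3pm; DesignReview=2pm; Sync=6pm; OffsitePrep=7pm; Demo=8pm; Retro=1pm; VendorCall=4pm.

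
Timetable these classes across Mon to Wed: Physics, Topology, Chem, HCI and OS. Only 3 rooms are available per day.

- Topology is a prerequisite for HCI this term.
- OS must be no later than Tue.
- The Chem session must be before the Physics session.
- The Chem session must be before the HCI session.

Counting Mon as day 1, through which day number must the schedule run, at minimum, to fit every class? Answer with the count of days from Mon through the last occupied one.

2

The precedence chain requires at least 2 distinct days.
With at most 3 per day and 5 classes, at least 2 days are needed.
2 works (last occupied day: Tue): for example HCI in Tue, Topology in Mon, Chem in Mon, Physics in Tue, OS in Mon.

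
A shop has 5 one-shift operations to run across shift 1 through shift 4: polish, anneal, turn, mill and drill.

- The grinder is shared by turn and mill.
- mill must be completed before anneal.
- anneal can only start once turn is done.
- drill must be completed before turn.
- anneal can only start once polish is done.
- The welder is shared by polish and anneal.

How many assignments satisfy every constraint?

Splitting on polish: it can be shift 1 (7), shift 2 (7), shift 3 (6). Listing each branch's schedules as (anneal, turn, mill, drill) by shift number:
polish=shift 1: (3,2,1,1) (4,2,1,1) (4,2,3,1) (4,3,1,1) (4,3,1,2) (4,3,2,1) (4,3,2,2) — 7.
polish=shift 2: (3,2,1,1) (4,2,1,1) (4,2,3,1) (4,3,1,1) (4,3,1,2) (4,3,2,1) (4,3,2,2) — 7.
polish=shift 3: (4,2,1,1) (4,2,3,1) (4,3,1,1) (4,3,1,2) (4,3,2,1) (4,3,2,2) — 6.
Summing: 7 + 7 + 6 = 20.

20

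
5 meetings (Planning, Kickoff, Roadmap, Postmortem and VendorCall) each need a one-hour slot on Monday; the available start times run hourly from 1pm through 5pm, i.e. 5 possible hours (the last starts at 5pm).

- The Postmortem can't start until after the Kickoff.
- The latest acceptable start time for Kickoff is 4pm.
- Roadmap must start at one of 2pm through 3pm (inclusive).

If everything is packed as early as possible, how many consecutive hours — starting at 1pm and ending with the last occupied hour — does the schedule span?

The precedence chain requires at least 2 distinct hours.
2 works (last occupied hour: 2pm): for example Planning=1pm; VendorCall=1pm; Roadmap=2pm; Postmortem=2pm; Kickoff=1pm.

2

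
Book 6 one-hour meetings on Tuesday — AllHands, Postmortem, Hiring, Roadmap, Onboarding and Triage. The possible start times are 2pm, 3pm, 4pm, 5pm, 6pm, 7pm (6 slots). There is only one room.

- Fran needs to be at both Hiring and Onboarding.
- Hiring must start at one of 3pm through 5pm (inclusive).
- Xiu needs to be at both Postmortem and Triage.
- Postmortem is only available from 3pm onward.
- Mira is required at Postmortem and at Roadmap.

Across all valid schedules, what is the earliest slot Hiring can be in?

Hiring is available from 3pm; Hiring's own window allows nothing later than 5pm.
Hiring at 3pm is achievable: Roadmap -> 5pm; Onboarding -> 6pm; Hiring -> 3pm; Triage -> 7pm; AllHands -> 2pm; Postmortem -> 4pm.

3pm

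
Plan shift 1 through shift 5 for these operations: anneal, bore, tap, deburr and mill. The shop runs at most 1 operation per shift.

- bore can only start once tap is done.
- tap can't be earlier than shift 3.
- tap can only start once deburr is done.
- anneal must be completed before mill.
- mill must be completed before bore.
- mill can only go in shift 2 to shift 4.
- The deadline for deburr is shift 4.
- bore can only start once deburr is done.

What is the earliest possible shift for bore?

shift 5

Precedence pushes bore to at least shift 4.
bore at shift 5 is achievable: anneal -> shift 2, bore -> shift 5, mill -> shift 4, deburr -> shift 1, tap -> shift 3.
Nothing earlier works — the capacity limit rule out every shift before shift 5.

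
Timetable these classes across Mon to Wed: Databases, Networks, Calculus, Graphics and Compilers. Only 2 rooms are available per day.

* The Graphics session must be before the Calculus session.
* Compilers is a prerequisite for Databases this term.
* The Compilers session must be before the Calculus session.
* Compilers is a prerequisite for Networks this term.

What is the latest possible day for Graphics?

Downstream work caps Graphics at Tue.
Graphics at Tue is achievable: Calculus=Wed; Networks=Wed; Databases=Tue; Graphics=Tue; Compilers=Mon.

Tue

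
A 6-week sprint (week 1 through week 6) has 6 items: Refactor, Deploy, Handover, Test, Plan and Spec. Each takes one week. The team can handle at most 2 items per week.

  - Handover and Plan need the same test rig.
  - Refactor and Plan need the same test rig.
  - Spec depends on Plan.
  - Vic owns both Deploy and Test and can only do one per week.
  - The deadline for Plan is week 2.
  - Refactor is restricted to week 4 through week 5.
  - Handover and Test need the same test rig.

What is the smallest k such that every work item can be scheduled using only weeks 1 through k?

4

The precedence chain requires at least 2 distinct weeks.
With at most 2 per week and 6 work items, at least 3 weeks are needed.
Refactor can't be placed before week 4, so the schedule must run through at least week 4.
4 works (last occupied week: week 4): for example Deploy -> week 1; Handover -> week 2; Test -> week 3; Refactor -> week 4; Plan -> week 1; Spec -> week 2.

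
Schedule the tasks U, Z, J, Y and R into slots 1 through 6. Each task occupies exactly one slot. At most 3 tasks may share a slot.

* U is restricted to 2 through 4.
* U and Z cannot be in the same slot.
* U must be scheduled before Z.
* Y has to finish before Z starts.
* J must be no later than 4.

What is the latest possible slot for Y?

5

Downstream work caps Y at 5.
Y at 5 is achievable: Z=6; R=1; U=2; J=1; Y=5.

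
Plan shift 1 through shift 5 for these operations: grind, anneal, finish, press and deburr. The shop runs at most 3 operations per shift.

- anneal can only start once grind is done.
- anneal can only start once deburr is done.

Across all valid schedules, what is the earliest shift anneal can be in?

shift 2

Precedence pushes anneal to at least shift 2.
anneal at shift 2 is achievable: finish -> shift 1, press -> shift 2, grind -> shift 1, anneal -> shift 2, deburr -> shift 1.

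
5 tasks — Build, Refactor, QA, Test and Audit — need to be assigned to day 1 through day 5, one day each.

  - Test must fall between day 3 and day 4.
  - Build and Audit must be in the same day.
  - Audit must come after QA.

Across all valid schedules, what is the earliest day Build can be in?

Build must be in the same day as Audit, which can't be before day 2, so Build is at least day 2.
Build at day 2 is achievable: Build=day 2, Refactor=day 1, QA=day 1, Audit=day 2, Test=day 3.

day 2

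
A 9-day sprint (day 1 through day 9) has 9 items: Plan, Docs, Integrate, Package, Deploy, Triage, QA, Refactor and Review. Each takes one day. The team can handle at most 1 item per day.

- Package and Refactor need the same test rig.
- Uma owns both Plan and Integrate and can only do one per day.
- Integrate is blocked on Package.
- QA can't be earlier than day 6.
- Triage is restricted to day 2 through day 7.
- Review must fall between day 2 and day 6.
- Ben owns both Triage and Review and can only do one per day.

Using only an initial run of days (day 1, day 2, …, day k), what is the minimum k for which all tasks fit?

The precedence chain requires at least 2 distinct days.
With at most 1 per day and 9 tasks, at least 9 days are needed.
QA can't be placed before day 6, so the schedule must run through at least day 6.
9 works (last occupied day: day 9): for example Plan in day 5, Refactor in day 9, Triage in day 3, Review in day 2, Deploy in day 8, Integrate in day 4, Package in day 1, QA in day 6, Docs in day 7.

9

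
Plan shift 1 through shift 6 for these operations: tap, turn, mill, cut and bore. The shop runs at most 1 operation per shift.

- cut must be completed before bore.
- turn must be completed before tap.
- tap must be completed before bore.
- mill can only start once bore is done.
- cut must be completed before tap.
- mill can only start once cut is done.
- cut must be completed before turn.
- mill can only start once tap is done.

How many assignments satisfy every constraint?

Splitting on tap: it can be shift 3 (3), shift 4 (3). Listing each branch's schedules as (turn, mill, cut, bore) by shift number:
tap=shift 3: (2,5,1,4) (2,6,1,4) (2,6,1,5) — 3.
tap=shift 4: (2,6,1,5) (3,6,1,5) (3,6,2,5) — 3.
Summing: 3 + 3 = 6.

6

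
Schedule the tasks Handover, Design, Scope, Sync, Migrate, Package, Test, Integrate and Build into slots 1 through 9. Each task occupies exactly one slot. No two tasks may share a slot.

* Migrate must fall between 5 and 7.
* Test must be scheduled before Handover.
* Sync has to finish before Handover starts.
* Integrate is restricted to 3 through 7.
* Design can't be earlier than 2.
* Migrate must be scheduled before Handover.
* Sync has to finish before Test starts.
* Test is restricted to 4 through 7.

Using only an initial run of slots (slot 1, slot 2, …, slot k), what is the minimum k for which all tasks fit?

The precedence chain requires at least 3 distinct slots.
With at most 1 per slot and 9 tasks, at least 9 slots are needed.
Propagating the time windows through the other constraints, Handover can't land before 6, so the schedule must run through at least slot 6.
9 works (last occupied slot: 9): for example Package -> 8, Handover -> 6, Integrate -> 3, Design -> 2, Scope -> 7, Sync -> 1, Test -> 4, Migrate -> 5, Build -> 9.

9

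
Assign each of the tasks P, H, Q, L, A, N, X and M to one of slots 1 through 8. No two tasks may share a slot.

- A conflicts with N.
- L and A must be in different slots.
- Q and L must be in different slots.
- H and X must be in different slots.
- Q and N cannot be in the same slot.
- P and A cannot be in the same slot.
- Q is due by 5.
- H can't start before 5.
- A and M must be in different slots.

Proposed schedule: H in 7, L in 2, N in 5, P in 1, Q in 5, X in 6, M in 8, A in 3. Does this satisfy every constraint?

H and X must be in different slots — holds.
A and M must be in different slots — holds.
L and A must be in different slots — holds.
Q is due by 5 — holds.
A conflicts with N — holds.
H can't start before 5 — holds.
P and A cannot be in the same slot — holds.
Q and L must be in different slots — holds.
No two tasks may share a slot — violated.
Q and N cannot be in the same slot — violated.

No — it violates: Q and N cannot be in the same slot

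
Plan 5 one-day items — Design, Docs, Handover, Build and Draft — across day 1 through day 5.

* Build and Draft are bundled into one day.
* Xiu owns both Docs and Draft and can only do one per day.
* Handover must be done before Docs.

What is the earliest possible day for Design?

Design at day 1 is achievable: Build -> day 1; Design -> day 1; Docs -> day 2; Draft -> day 1; Handover -> day 1.

day 1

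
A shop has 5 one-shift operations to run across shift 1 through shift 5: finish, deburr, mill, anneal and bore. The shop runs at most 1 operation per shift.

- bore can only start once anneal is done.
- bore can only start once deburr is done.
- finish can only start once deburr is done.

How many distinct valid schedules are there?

25

Splitting on finish: it can be shift 2 (3), shift 3 (6), shift 4 (8), shift 5 (8). Listing each branch's schedules as (deburr, mill, anneal, bore) by shift number:
finish=shift 2: (1,3,4,5) (1,4,3,5) (1,5,3,4) — 3.
finish=shift 3: (1,2,4,5) (1,4,2,5) (1,5,2,4) (2,1,4,5) (2,4,1,5) (2,5,1,4) — 6.
finish=shift 4: (1,2,3,5) (1,3,2,5) (1,5,2,3) (2,1,3,5) (2,3,1,5) (2,5,1,3) (3,1,2,5) (3,2,1,5) — 8.
finish=shift 5: (1,2,3,4) (1,3,2,4) (1,4,2,3) (2,1,3,4) (2,3,1,4) (2,4,1,3) (3,1,2,4) (3,2,1,4) — 8.
Summing: 3 + 6 + 8 + 8 = 25.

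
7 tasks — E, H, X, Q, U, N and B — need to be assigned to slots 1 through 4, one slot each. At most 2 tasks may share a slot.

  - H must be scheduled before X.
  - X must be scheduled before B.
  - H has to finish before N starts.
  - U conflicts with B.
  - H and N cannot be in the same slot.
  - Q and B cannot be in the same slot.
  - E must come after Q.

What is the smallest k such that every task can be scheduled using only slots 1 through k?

4

The precedence chain requires at least 3 distinct slots.
With at most 2 per slot and 7 tasks, at least 4 slots are needed.
4 works (last occupied slot: 4): for example Q -> 1; N -> 3; X -> 2; H -> 1; E -> 2; U -> 4; B -> 3.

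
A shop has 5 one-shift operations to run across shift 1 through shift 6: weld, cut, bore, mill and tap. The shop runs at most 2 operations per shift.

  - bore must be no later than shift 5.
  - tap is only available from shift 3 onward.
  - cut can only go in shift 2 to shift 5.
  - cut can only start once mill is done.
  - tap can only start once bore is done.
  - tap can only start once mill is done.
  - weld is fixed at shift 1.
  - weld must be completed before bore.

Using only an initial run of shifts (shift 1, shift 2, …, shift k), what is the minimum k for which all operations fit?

The precedence chain requires at least 3 distinct shifts.
With at most 2 per shift and 5 operations, at least 3 shifts are needed.
3 works (last occupied shift: shift 3): for example bore=shift 2; cut=shift 2; weld=shift 1; mill=shift 1; tap=shift 3.

3 shifts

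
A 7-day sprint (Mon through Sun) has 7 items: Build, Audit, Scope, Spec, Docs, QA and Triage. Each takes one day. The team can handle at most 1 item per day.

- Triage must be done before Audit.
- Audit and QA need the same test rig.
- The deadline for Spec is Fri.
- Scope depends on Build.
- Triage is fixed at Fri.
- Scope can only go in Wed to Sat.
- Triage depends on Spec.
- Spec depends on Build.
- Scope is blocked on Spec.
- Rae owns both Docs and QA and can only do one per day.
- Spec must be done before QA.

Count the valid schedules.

Splitting on Build: it can be Mon (13), Tue (3). Listing each branch's schedules as (Audit, Scope, Spec, Docs, QA, Triage):
Build=Mon: (Sat,Wed,Tue,Thu,Sun,Fri) (Sat,Wed,Tue,Sun,Thu,Fri) (Sat,Thu,Tue,Wed,Sun,Fri) (Sat,Thu,Tue,Sun,Wed,Fri) (Sat,Thu,Wed,Tue,Sun,Fri) (Sun,Wed,Tue,Thu,Sat,Fri) (Sun,Wed,Tue,Sat,Thu,Fri) (Sun,Thu,Tue,Wed,Sat,Fri) (Sun,Thu,Tue,Sat,Wed,Fri) (Sun,Thu,Wed,Tue,Sat,Fri) (Sun,Sat,Tue,Wed,Thu,Fri) (Sun,Sat,Tue,Thu,Wed,Fri) (Sun,Sat,Wed,Tue,Thu,Fri) — 13.
Build=Tue: (Sat,Thu,Wed,Mon,Sun,Fri) (Sun,Thu,Wed,Mon,Sat,Fri) (Sun,Sat,Wed,Mon,Thu,Fri) — 3.
Summing: 13 + 3 = 16.

16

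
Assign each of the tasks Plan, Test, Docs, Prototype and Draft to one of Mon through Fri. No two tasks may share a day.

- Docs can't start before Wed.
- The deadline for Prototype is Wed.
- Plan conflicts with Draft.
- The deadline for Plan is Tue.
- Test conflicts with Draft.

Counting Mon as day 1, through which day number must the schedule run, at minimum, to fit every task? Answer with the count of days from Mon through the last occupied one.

With at most 1 per day and 5 tasks, at least 5 days are needed.
Docs can't be placed before Wed — that is day 3 counting from Mon — so the schedule must run through at least 3 days.
5 works (last occupied day: Fri): for example Plan -> Mon; Prototype -> Tue; Draft -> Fri; Test -> Thu; Docs -> Wed.

5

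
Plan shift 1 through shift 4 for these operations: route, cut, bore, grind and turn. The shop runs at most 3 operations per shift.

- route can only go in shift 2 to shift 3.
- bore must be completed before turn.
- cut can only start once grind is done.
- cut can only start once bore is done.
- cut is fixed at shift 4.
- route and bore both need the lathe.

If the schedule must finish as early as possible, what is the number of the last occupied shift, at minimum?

The precedence chain requires at least 2 distinct shifts.
With at most 3 per shift and 5 operations, at least 2 shifts are needed.
cut can't be placed before shift 4, so the schedule must run through at least shift 4.
4 works (last occupied shift: shift 4): for example grind=shift 1; bore=shift 1; turn=shift 2; cut=shift 4; route=shift 2.

4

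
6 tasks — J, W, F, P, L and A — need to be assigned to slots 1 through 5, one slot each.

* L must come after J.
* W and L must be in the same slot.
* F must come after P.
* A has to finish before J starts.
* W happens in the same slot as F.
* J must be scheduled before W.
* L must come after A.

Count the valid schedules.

35

Splitting on J: it can be 2 (9), 3 (14), 4 (12). Listing each branch's schedules as (W, F, P, L, A):
J=2: (3,3,1,3,1) (3,3,2,3,1) (4,4,1,4,1) (4,4,2,4,1) (4,4,3,4,1) (5,5,1,5,1) (5,5,2,5,1) (5,5,3,5,1) (5,5,4,5,1) — 9.
J=3: (4,4,1,4,1) (4,4,1,4,2) (4,4,2,4,1) (4,4,2,4,2) (4,4,3,4,1) (4,4,3,4,2) (5,5,1,5,1) (5,5,1,5,2) (5,5,2,5,1) (5,5,2,5,2) (5,5,3,5,1) (5,5,3,5,2) (5,5,4,5,1) (5,5,4,5,2) — 14.
J=4: (5,5,1,5,1) (5,5,1,5,2) (5,5,1,5,3) (5,5,2,5,1) (5,5,2,5,2) (5,5,2,5,3) (5,5,3,5,1) (5,5,3,5,2) (5,5,3,5,3) (5,5,4,5,1) (5,5,4,5,2) (5,5,4,5,3) — 12.
Summing: 9 + 14 + 12 = 35.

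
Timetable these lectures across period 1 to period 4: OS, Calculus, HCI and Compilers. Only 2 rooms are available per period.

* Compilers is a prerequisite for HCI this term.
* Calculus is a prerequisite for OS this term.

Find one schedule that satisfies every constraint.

Compilers -> period 1; Calculus -> period 1; OS -> period 2; HCI -> period 2

Checking: Calculus(period 1) before OS(period 2); Compilers(period 1) before HCI(period 2); max 2 per period (cap 2).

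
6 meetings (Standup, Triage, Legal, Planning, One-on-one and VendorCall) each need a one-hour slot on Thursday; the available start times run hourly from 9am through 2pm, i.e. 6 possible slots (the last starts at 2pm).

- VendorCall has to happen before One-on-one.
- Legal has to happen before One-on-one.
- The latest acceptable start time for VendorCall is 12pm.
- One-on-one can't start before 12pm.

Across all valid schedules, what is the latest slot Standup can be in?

Standup at 2pm is achievable: Standup=2pm; One-on-one=12pm; Legal=9am; VendorCall=9am; Planning=9am; Triage=9am.

2pm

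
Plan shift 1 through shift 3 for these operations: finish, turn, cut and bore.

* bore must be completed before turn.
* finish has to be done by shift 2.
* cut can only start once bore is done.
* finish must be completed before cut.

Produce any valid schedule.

turn -> shift 2, cut -> shift 2, bore -> shift 1, finish -> shift 1

Checking: finish(shift 1) before cut(shift 2); bore(shift 1) before cut(shift 2); bore(shift 1) before turn(shift 2); finish=shift 1 in [shift 1,shift 2].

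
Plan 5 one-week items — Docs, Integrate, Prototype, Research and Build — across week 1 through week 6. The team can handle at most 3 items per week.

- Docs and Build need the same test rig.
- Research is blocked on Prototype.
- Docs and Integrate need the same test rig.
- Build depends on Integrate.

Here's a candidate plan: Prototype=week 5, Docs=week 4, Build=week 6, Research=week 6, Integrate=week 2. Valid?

Yes, all constraints hold

Docs and Integrate need the same test rig — holds.
Research is blocked on Prototype — holds.
Docs and Build need the same test rig — holds.
The team can handle at most 3 items per week — holds.
Build depends on Integrate — holds.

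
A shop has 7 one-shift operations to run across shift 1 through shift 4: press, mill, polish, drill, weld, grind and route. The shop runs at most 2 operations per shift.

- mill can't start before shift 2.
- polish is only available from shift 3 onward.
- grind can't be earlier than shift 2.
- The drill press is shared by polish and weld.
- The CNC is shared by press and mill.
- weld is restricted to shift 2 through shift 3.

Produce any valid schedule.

grind in shift 3; route in shift 4; mill in shift 2; press in shift 1; weld in shift 2; drill in shift 1; polish in shift 3

Checking: press(shift 1) != mill(shift 2); polish(shift 3) != weld(shift 2); mill=shift 2 in [shift 2,shift 4]; weld=shift 2 in [shift 2,shift 3]; grind=shift 3 in [shift 2,shift 4]; polish=shift 3 in [shift 3,shift 4]; max 2 per shift (cap 2).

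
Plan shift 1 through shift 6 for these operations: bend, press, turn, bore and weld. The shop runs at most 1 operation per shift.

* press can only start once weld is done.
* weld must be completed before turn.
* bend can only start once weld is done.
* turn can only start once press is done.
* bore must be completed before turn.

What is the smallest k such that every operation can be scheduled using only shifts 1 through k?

5 shifts

The precedence chain requires at least 3 distinct shifts.
With at most 1 per shift and 5 operations, at least 5 shifts are needed.
5 works (last occupied shift: shift 5): for example bore -> shift 3, press -> shift 2, weld -> shift 1, bend -> shift 5, turn -> shift 4.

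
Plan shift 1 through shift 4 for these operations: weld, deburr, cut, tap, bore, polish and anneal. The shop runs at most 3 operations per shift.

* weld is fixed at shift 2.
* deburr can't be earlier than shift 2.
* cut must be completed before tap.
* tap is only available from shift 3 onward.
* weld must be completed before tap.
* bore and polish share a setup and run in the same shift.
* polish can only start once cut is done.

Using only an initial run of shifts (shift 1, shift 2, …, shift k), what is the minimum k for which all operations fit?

3

The precedence chain requires at least 2 distinct shifts.
With at most 3 per shift and 7 operations, at least 3 shifts are needed.
tap can't be placed before shift 3, so the schedule must run through at least shift 3.
3 works (last occupied shift: shift 3): for example deburr in shift 2; anneal in shift 1; polish in shift 3; weld in shift 2; bore in shift 3; cut in shift 1; tap in shift 3.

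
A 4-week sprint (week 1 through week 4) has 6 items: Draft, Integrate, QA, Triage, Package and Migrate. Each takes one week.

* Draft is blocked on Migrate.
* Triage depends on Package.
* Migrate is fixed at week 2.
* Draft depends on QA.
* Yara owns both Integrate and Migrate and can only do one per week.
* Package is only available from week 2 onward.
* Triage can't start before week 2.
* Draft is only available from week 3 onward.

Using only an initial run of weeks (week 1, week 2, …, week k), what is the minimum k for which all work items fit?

3 weeks

The precedence chain requires at least 2 distinct weeks.
Draft can't be placed before week 3, so the schedule must run through at least week 3.
3 works (last occupied week: week 3): for example Draft in week 3; Migrate in week 2; QA in week 1; Package in week 2; Triage in week 3; Integrate in week 1.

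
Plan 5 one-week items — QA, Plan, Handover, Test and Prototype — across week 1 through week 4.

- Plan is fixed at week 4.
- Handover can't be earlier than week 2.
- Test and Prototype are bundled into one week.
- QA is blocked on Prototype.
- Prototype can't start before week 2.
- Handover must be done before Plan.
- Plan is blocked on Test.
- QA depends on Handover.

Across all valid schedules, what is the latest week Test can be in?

Test must be in the same week as Prototype, which can't be before week 2, so Test is at least week 2; downstream work caps Test at week 3.
Test at week 3 is achievable: Handover=week 2; Test=week 3; Plan=week 4; QA=week 4; Prototype=week 3.

week 3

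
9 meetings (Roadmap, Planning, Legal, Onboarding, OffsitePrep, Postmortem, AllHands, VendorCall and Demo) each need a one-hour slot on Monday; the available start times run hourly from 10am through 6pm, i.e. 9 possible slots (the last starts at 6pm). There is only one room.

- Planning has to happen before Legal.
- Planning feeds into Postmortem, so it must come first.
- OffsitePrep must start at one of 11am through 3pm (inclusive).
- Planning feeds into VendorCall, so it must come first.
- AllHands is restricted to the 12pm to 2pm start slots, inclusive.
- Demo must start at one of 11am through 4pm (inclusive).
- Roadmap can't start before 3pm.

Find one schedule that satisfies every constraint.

Roadmap -> 3pm, Planning -> 10am, OffsitePrep -> 11am, AllHands -> 12pm, Onboarding -> 6pm, Postmortem -> 4pm, VendorCall -> 5pm, Legal -> 2pm, Demo -> 1pm

Checking: Planning(10am) before VendorCall(5pm); Planning(10am) before Legal(2pm); Planning(10am) before Postmortem(4pm); OffsitePrep=11am in [11am,3pm]; Demo=1pm in [11am,4pm]; AllHands=12pm in [12pm,2pm]; Roadmap=3pm in [3pm,6pm]; max 1 per slot (cap 1).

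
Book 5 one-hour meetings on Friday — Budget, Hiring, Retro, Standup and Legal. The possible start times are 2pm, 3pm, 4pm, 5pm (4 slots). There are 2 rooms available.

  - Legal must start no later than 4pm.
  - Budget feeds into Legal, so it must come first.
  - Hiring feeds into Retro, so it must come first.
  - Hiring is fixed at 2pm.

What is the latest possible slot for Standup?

Standup at 5pm is achievable: Budget=2pm; Legal=3pm; Standup=5pm; Retro=3pm; Hiring=2pm.

5pm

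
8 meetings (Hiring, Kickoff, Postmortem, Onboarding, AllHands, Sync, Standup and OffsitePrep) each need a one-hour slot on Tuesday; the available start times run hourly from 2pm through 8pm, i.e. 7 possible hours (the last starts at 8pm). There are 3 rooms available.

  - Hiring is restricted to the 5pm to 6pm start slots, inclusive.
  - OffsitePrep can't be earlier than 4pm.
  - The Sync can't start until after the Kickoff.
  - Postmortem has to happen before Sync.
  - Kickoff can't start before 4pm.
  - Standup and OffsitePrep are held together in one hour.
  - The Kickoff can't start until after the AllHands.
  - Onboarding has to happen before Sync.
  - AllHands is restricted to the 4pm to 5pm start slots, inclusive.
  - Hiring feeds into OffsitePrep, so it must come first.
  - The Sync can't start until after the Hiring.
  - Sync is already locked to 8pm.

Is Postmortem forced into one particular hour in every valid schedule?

Postmortem can be 2pm (e.g. Kickoff -> 5pm; AllHands -> 4pm; Postmortem -> 2pm; Hiring -> 5pm; OffsitePrep -> 6pm; Onboarding -> 2pm; Standup -> 6pm; Sync -> 8pm) or 3pm (e.g. Hiring=5pm, Standup=6pm, Onboarding=2pm, AllHands=4pm, Sync=8pm, OffsitePrep=6pm, Kickoff=5pm, Postmortem=3pm).

No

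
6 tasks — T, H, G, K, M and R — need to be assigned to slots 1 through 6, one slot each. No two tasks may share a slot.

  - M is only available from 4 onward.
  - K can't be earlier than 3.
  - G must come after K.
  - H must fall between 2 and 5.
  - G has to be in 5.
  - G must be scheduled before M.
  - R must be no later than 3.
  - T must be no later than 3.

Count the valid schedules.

6

Splitting on T: it can be 1 (3), 2 (2), 3 (1). Listing each branch's schedules as (H, G, K, M, R):
T=1: (2,5,4,6,3) (3,5,4,6,2) (4,5,3,6,2) — 3.
T=2: (3,5,4,6,1) (4,5,3,6,1) — 2.
T=3: (2,5,4,6,1) — 1.
Summing: 3 + 2 + 1 = 6.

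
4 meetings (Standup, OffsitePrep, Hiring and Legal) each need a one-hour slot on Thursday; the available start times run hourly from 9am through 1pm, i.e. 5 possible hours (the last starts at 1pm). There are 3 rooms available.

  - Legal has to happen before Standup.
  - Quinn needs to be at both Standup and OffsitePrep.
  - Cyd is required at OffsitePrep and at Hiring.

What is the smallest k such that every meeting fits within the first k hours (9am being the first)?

The precedence chain requires at least 2 distinct hours.
With at most 3 per hour and 4 meetings, at least 2 hours are needed.
2 works (last occupied hour: 10am): for example OffsitePrep -> 9am; Hiring -> 10am; Legal -> 9am; Standup -> 10am.

2 hours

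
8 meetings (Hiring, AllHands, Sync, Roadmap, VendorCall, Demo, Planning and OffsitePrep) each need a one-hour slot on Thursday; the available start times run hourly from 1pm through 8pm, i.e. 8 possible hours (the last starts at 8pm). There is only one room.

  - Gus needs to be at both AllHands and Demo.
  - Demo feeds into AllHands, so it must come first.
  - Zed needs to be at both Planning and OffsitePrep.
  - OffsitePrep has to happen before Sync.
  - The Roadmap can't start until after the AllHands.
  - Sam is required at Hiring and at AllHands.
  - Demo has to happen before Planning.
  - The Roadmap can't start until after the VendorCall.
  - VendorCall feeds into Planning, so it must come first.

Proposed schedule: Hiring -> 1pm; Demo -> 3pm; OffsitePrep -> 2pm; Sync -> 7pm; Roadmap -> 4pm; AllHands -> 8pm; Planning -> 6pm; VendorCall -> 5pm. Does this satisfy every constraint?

Invalid. The Roadmap can't start until after the AllHands.

VendorCall feeds into Planning, so it must come first — holds.
There is only one room — holds.
Zed needs to be at both Planning and OffsitePrep — holds.
Gus needs to be at both AllHands and Demo — holds.
Demo feeds into AllHands, so it must come first — holds.
The Roadmap can't start until after the AllHands — violated.
OffsitePrep has to happen before Sync — holds.
Sam is required at Hiring and at AllHands — holds.
Demo has to happen before Planning — holds.
The Roadmap can't start until after the VendorCall — violated.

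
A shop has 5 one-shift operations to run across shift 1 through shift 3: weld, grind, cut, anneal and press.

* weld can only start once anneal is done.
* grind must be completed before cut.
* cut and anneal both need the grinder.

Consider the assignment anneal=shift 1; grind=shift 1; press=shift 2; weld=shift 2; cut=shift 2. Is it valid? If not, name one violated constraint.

weld can only start once anneal is done — holds.
grind must be completed before cut — holds.
cut and anneal both need the grinder — holds.

Yes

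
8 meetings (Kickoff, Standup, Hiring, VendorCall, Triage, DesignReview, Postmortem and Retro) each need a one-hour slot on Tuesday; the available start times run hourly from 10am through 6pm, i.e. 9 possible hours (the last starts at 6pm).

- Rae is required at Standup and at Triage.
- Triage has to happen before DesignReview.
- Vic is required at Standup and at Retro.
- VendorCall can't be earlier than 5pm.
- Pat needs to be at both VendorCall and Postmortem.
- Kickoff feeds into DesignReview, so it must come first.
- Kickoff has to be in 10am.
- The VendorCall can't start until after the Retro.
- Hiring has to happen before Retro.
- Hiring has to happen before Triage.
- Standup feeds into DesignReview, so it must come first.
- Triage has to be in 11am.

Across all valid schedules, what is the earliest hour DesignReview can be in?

Precedence pushes DesignReview to at least 12pm.
DesignReview at 12pm is achievable: DesignReview in 12pm, Standup in 10am, Hiring in 10am, Retro in 11am, Postmortem in 10am, Kickoff in 10am, VendorCall in 5pm, Triage in 11am.

12pm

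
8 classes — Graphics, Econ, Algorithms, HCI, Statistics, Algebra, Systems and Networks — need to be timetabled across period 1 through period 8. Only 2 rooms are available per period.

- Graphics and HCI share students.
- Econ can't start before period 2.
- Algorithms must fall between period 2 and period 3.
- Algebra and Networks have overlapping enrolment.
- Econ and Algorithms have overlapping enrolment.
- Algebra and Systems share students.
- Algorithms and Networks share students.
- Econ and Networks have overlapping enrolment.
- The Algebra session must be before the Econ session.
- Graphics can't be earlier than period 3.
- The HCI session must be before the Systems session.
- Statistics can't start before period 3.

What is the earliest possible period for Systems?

period 2

Precedence pushes Systems to at least period 2.
Systems at period 2 is achievable: Systems in period 2; Algorithms in period 2; Statistics in period 3; Networks in period 5; Algebra in period 1; Econ in period 4; HCI in period 1; Graphics in period 3.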